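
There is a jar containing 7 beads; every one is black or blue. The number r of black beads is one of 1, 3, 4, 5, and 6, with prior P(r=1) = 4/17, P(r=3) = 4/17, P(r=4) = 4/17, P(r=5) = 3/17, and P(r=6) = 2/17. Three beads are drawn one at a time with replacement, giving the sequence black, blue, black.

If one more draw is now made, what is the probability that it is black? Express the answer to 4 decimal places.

0.5906

The likelihood of the observed sequence under each hypothesis: P(data | r = 1) = (1/7)(6/7)(1/7) = 0.017493; P(data | r = 3) = (3/7)(4/7)(3/7) = 0.10496; P(data | r = 4) = (4/7)(3/7)(4/7) = 0.13994; P(data | r = 5) = (5/7)(2/7)(5/7) = 0.14577; P(data | r = 6) = (6/7)(1/7)(6/7) = 0.10496.
Multiplying each by its prior: 4/17 · 0.017493 = 0.0041159, 4/17 · 0.10496 = 0.024696, 4/17 · 0.13994 = 0.032927, 3/17 · 0.14577 = 0.025725, 2/17 · 0.10496 = 0.012348; summing to 0.099811.
Normalising, the posterior is P(r = 1 | data) = 0.041237, P(r = 3 | data) = 0.24742, P(r = 4 | data) = 0.3299, P(r = 5 | data) = 0.25773, P(r = 6 | data) = 0.12371.
The predictive probability is P(black next | data) = (1/7)(0.041237) + (3/7)(0.24742) + (4/7)(0.3299) + (5/7)(0.25773) + (6/7)(0.12371) = 0.59057.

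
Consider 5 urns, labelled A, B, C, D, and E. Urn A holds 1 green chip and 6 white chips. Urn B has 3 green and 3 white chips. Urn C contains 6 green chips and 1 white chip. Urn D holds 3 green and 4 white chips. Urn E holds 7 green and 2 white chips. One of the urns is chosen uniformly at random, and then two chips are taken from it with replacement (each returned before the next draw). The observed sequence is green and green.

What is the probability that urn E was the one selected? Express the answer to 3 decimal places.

0.337

Under each hypothesis, the probability of the observed sequence is: P(data | urn A) = (1/7)(1/7) = 0.020408; P(data | urn B) = (3/6)(3/6) = 0.25; P(data | urn C) = (6/7)(6/7) = 0.73469; P(data | urn D) = (3/7)(3/7) = 0.18367; P(data | urn E) = (7/9)(7/9) = 0.60494.
Weighting by the prior gives 1/5 · 0.020408 = 0.0040816, 1/5 · 0.25 = 0.05, 1/5 · 0.73469 = 0.14694, 1/5 · 0.18367 = 0.036735, 1/5 · 0.60494 = 0.12099; summing to 0.35874.
Hence P(urn E | data) = (0.12099) / (0.35874) = 0.33725.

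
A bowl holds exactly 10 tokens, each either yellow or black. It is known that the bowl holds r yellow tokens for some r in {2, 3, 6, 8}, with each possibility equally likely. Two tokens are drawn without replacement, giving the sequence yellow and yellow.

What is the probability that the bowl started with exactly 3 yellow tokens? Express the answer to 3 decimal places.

For each hypothesis, P(data | H) works out to: P(data | r = 2) = (2/10)(1/9) = 1/45; P(data | r = 3) = (3/10)(2/9) = 1/15; P(data | r = 6) = (6/10)(5/9) = 1/3; P(data | r = 8) = (8/10)(7/9) = 28/45.
Multiplying each by its prior: 1/4 · 1/45 = 1/180, 1/4 · 1/15 = 1/60, 1/4 · 1/3 = 1/12, 1/4 · 28/45 = 7/45; with total 47/180.
By Bayes' rule, P(r = 3 | data) = (1/60) / (47/180) = 3/47.

0.064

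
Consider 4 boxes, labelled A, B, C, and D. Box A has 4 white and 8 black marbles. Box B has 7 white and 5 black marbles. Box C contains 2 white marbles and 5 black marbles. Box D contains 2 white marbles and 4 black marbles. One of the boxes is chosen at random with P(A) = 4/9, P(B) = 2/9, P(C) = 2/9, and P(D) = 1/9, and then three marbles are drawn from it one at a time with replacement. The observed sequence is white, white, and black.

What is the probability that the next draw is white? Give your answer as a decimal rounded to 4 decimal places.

0.4181

Compute the likelihood of the observed sequence for each case: P(data | box A) = (4/12)(4/12)(8/12) = 0.074074; P(data | box B) = (7/12)(7/12)(5/12) = 0.14178; P(data | box C) = (2/7)(2/7)(5/7) = 0.058309; P(data | box D) = (2/6)(2/6)(4/6) = 0.074074.
Weighting by the prior gives 4/9 · 0.074074 = 0.032922, 2/9 · 0.14178 = 0.031507, 2/9 · 0.058309 = 0.012958, 1/9 · 0.074074 = 0.0082305; with total 0.085617.
The posterior is then P(box A | data) = 0.38452, P(box B | data) = 0.368, P(box C | data) = 0.15134, P(box D | data) = 0.096131.
Averaging over the posterior, P(white next | data) = (1/3)(0.38452) + (7/12)(0.368) + (2/7)(0.15134) + (1/3)(0.096131) = 0.41813.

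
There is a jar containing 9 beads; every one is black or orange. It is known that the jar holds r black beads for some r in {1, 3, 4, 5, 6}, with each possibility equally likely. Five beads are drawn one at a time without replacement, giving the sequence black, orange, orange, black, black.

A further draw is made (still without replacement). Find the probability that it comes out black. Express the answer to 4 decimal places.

Under each hypothesis, the probability of the observed sequence is: P(data | r = 1) = (1/9)(8/8)(7/7)(0/6) = 0; P(data | r = 3) = (3/9)(6/8)(5/7)(2/6)(1/5) = 1/84; P(data | r = 4) = (4/9)(5/8)(4/7)(3/6)(2/5) = 2/63; P(data | r = 5) = (5/9)(4/8)(3/7)(4/6)(3/5) = 1/21; P(data | r = 6) = (6/9)(3/8)(2/7)(5/6)(4/5) = 1/21.
The prior-weighted likelihoods are 1/5 · 0 = 0, 1/5 · 1/84 = 1/420, 1/5 · 2/63 = 2/315, 1/5 · 1/21 = 1/105, 1/5 · 1/21 = 1/105; with total 1/36.
The posterior is then P(r = 1 | data) = 0, P(r = 3 | data) = 3/35, P(r = 4 | data) = 8/35, P(r = 5 | data) = 12/35, P(r = 6 | data) = 12/35.
So P(black next | data) = Σ P(black next | H) P(H | data) = (0)(3/35) + (1/4)(8/35) + (1/2)(12/35) + (3/4)(12/35) = 17/35.

0.4857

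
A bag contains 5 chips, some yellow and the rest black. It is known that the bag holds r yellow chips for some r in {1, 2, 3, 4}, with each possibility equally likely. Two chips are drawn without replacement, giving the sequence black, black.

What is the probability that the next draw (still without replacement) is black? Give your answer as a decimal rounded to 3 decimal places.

For each hypothesis, P(data | H) works out to: P(data | r = 1) = (4/5)(3/4) = 3/5; P(data | r = 2) = (3/5)(2/4) = 3/10; P(data | r = 3) = (2/5)(1/4) = 1/10; P(data | r = 4) = (1/5)(0/4) = 0.
Multiplying each by its prior: 1/4 · 3/5 = 3/20, 1/4 · 3/10 = 3/40, 1/4 · 1/10 = 1/40, 1/4 · 0 = 0; these sum to 1/4.
Normalising, the posterior is P(r = 1 | data) = 3/5, P(r = 2 | data) = 3/10, P(r = 3 | data) = 1/10, P(r = 4 | data) = 0.
The predictive probability is P(black next | data) = (2/3)(3/5) + (1/3)(3/10) + (0)(1/10) = 1/2.

0.500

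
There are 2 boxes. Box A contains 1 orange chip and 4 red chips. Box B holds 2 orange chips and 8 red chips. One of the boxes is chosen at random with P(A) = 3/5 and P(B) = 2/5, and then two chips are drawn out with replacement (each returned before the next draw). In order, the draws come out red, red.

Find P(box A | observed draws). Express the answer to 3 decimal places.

Compute the likelihood of the observed sequence for each case: P(data | box A) = (4/5)(4/5) = 16/25; P(data | box B) = (8/10)(8/10) = 16/25.
The prior-weighted likelihoods are 3/5 · 16/25 = 48/125, 2/5 · 16/25 = 32/125; summing to 16/25.
So P(box A | data) = (48/125) / (16/25) = 3/5.

0.600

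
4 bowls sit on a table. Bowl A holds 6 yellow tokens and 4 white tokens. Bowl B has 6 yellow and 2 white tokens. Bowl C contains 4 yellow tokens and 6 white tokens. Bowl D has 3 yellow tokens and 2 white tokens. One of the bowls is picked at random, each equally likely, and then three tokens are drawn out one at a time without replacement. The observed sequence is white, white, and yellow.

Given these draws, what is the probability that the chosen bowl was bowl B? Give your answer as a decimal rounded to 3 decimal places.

The likelihood of the observed sequence under each hypothesis: P(data | bowl A) = (4/10)(3/9)(6/8) = 0.1; P(data | bowl B) = (2/8)(1/7)(6/6) = 0.035714; P(data | bowl C) = (6/10)(5/9)(4/8) = 0.16667; P(data | bowl D) = (2/5)(1/4)(3/3) = 0.1.
The prior-weighted likelihoods are 1/4 · 0.1 = 0.025, 1/4 · 0.035714 = 0.0089286, 1/4 · 0.16667 = 0.041667, 1/4 · 0.1 = 0.025; with total 0.1006.
By Bayes' rule, P(bowl B | data) = (0.0089286) / (0.1006) = 0.088757.

0.089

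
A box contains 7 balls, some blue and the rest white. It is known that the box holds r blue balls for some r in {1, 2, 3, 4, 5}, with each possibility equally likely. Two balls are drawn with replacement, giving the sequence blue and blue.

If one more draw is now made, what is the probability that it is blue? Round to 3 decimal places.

0.584

The likelihood of the observed sequence under each hypothesis: P(data | r = 1) = (1/7)(1/7) = 1/49; P(data | r = 2) = (2/7)(2/7) = 4/49; P(data | r = 3) = (3/7)(3/7) = 9/49; P(data | r = 4) = (4/7)(4/7) = 16/49; P(data | r = 5) = (5/7)(5/7) = 25/49.
Weighting by the prior gives 1/5 · 1/49 = 1/245, 1/5 · 4/49 = 4/245, 1/5 · 9/49 = 9/245, 1/5 · 16/49 = 16/245, 1/5 · 25/49 = 5/49; with total 11/49.
Dividing through by the total gives posterior P(r = 1 | data) = 1/55, P(r = 2 | data) = 4/55, P(r = 3 | data) = 9/55, P(r = 4 | data) = 16/55, P(r = 5 | data) = 5/11.
So P(blue next | data) = Σ P(blue next | H) P(H | data) = (1/7)(1/55) + (2/7)(4/55) + (3/7)(9/55) + (4/7)(16/55) + (5/7)(5/11) = 45/77.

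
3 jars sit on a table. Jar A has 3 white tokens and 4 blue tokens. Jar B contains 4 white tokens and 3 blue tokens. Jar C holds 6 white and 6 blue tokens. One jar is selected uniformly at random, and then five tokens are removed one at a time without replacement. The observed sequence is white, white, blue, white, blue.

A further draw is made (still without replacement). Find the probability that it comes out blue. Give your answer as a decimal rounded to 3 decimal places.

0.637

For each hypothesis, P(data | H) works out to: P(data | jar A) = (3/7)(2/6)(4/5)(1/4)(3/3) = 0.028571; P(data | jar B) = (4/7)(3/6)(3/5)(2/4)(2/3) = 0.057143; P(data | jar C) = (6/12)(5/11)(6/10)(4/9)(5/8) = 0.037879.
Weighting by the prior gives 1/3 · 0.028571 = 0.0095238, 1/3 · 0.057143 = 0.019048, 1/3 · 0.037879 = 0.012626; with total 0.041198.
Dividing through by the total gives posterior P(jar A | data) = 0.23117, P(jar B | data) = 0.46235, P(jar C | data) = 0.30648.
Averaging over the posterior, P(blue next | data) = (1)(0.23117) + (1/2)(0.46235) + (4/7)(0.30648) = 0.63748.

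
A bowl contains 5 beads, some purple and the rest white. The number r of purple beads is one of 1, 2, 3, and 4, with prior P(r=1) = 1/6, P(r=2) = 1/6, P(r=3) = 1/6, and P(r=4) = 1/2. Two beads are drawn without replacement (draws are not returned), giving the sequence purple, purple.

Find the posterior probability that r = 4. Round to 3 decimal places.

Compute the likelihood of the observed sequence for each case: P(data | r = 1) = (1/5)(0/4) = 0; P(data | r = 2) = (2/5)(1/4) = 1/10; P(data | r = 3) = (3/5)(2/4) = 3/10; P(data | r = 4) = (4/5)(3/4) = 3/5.
The prior-weighted likelihoods are 1/6 · 0 = 0, 1/6 · 1/10 = 1/60, 1/6 · 3/10 = 1/20, 1/2 · 3/5 = 3/10; these sum to 11/30.
Therefore the posterior P(r = 4 | data) = (3/10) / (11/30) = 9/11.

0.818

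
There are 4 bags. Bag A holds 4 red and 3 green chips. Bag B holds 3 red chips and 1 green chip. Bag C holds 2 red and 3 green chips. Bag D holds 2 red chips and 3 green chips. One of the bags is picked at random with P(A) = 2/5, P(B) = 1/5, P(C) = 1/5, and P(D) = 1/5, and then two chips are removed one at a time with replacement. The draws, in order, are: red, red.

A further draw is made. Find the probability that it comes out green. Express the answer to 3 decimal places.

The likelihood of the observed sequence under each hypothesis: P(data | bag A) = (4/7)(4/7) = 0.32653; P(data | bag B) = (3/4)(3/4) = 0.5625; P(data | bag C) = (2/5)(2/5) = 0.16; P(data | bag D) = (2/5)(2/5) = 0.16.
The prior-weighted likelihoods are 2/5 · 0.32653 = 0.13061, 1/5 · 0.5625 = 0.1125, 1/5 · 0.16 = 0.032, 1/5 · 0.16 = 0.032; summing to 0.30711.
Dividing through by the total gives posterior P(bag A | data) = 0.42529, P(bag B | data) = 0.36632, P(bag C | data) = 0.1042, P(bag D | data) = 0.1042.
The predictive probability is P(green next | data) = (3/7)(0.42529) + (1/4)(0.36632) + (3/5)(0.1042) + (3/5)(0.1042) = 0.39888.

0.399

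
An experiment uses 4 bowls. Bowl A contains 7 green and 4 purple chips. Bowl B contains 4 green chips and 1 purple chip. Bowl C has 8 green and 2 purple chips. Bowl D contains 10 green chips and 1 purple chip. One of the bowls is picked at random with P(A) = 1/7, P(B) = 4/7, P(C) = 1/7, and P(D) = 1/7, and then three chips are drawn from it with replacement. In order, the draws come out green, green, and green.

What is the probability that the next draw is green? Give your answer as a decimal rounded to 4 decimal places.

Compute the likelihood of the observed sequence for each case: P(data | bowl A) = (7/11)(7/11)(7/11) = 0.2577; P(data | bowl B) = (4/5)(4/5)(4/5) = 0.512; P(data | bowl C) = (8/10)(8/10)(8/10) = 0.512; P(data | bowl D) = (10/11)(10/11)(10/11) = 0.75131.
Weighting by the prior gives 1/7 · 0.2577 = 0.036814, 4/7 · 0.512 = 0.29257, 1/7 · 0.512 = 0.073143, 1/7 · 0.75131 = 0.10733; summing to 0.50986.
Normalising, the posterior is P(bowl A | data) = 0.072205, P(bowl B | data) = 0.57383, P(bowl C | data) = 0.14346, P(bowl D | data) = 0.21051.
So P(green next | data) = Σ P(green next | H) P(H | data) = (7/11)(0.072205) + (4/5)(0.57383) + (4/5)(0.14346) + (10/11)(0.21051) = 0.81115.

0.8111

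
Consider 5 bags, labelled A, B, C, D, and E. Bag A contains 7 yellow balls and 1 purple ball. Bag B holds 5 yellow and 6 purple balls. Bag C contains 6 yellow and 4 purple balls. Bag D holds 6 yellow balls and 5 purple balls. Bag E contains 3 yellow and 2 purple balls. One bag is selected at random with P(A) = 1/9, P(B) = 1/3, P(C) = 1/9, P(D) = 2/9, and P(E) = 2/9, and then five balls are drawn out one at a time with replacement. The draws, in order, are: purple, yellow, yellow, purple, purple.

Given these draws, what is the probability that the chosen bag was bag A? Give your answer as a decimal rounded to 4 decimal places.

0.0066

Under each hypothesis, the probability of the observed sequence is: P(data | bag A) = (1/8)(7/8)(7/8)(1/8)(1/8) = 0.0014954; P(data | bag B) = (6/11)(5/11)(5/11)(6/11)(6/11) = 0.03353; P(data | bag C) = (4/10)(6/10)(6/10)(4/10)(4/10) = 0.02304; P(data | bag D) = (5/11)(6/11)(6/11)(5/11)(5/11) = 0.027941; P(data | bag E) = (2/5)(3/5)(3/5)(2/5)(2/5) = 0.02304.
Multiplying each by its prior: 1/9 · 0.0014954 = 0.00016615, 1/3 · 0.03353 = 0.011177, 1/9 · 0.02304 = 0.00256, 2/9 · 0.027941 = 0.0062092, 2/9 · 0.02304 = 0.00512; these sum to 0.025232.
By Bayes' rule, P(bag A | data) = (0.00016615) / (0.025232) = 0.006585.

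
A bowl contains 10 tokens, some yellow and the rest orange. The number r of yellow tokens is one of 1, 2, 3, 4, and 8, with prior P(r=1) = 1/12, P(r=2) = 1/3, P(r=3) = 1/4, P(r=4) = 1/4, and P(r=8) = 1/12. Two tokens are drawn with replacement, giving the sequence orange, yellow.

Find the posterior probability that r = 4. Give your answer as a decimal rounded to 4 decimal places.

0.3214

Under each hypothesis, the probability of the observed sequence is: P(data | r = 1) = (9/10)(1/10) = 9/100; P(data | r = 2) = (8/10)(2/10) = 4/25; P(data | r = 3) = (7/10)(3/10) = 21/100; P(data | r = 4) = (6/10)(4/10) = 6/25; P(data | r = 8) = (2/10)(8/10) = 4/25.
Multiplying each by its prior: 1/12 · 9/100 = 3/400, 1/3 · 4/25 = 4/75, 1/4 · 21/100 = 21/400, 1/4 · 6/25 = 3/50, 1/12 · 4/25 = 1/75; these sum to 14/75.
Therefore the posterior P(r = 4 | data) = (3/50) / (14/75) = 9/28.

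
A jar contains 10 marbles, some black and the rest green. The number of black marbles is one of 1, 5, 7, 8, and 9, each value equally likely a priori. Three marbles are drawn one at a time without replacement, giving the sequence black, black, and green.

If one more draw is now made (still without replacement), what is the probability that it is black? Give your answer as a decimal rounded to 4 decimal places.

0.7338

Compute the likelihood of the observed sequence for each case: P(data | r = 1) = (1/10)(0/9) = 0; P(data | r = 5) = (5/10)(4/9)(5/8) = 5/36; P(data | r = 7) = (7/10)(6/9)(3/8) = 7/40; P(data | r = 8) = (8/10)(7/9)(2/8) = 7/45; P(data | r = 9) = (9/10)(8/9)(1/8) = 1/10.
Multiplying each by its prior: 1/5 · 0 = 0, 1/5 · 5/36 = 1/36, 1/5 · 7/40 = 7/200, 1/5 · 7/45 = 7/225, 1/5 · 1/10 = 1/50; these sum to 41/360.
Dividing through by the total gives posterior P(r = 1 | data) = 0, P(r = 5 | data) = 0.2439, P(r = 7 | data) = 0.30732, P(r = 8 | data) = 0.27317, P(r = 9 | data) = 0.17561.
The predictive probability is P(black next | data) = (3/7)(0.2439) + (5/7)(0.30732) + (6/7)(0.27317) + (1)(0.17561) = 0.7338.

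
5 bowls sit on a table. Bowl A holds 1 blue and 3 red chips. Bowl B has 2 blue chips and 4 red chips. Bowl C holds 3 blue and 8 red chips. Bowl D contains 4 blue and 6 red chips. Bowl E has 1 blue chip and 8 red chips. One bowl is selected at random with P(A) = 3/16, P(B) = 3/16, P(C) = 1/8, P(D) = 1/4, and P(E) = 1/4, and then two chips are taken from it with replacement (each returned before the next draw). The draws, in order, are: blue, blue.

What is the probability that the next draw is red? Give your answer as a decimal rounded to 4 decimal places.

The likelihood of the observed sequence under each hypothesis: P(data | bowl A) = (1/4)(1/4) = 0.0625; P(data | bowl B) = (2/6)(2/6) = 0.11111; P(data | bowl C) = (3/11)(3/11) = 0.07438; P(data | bowl D) = (4/10)(4/10) = 0.16; P(data | bowl E) = (1/9)(1/9) = 0.012346.
Multiplying each by its prior: 3/16 · 0.0625 = 0.011719, 3/16 · 0.11111 = 0.020833, 1/8 · 0.07438 = 0.0092975, 1/4 · 0.16 = 0.04, 1/4 · 0.012346 = 0.0030864; these sum to 0.084936.
The posterior is then P(bowl A | data) = 0.13797, P(bowl B | data) = 0.24528, P(bowl C | data) = 0.10946, P(bowl D | data) = 0.47094, P(bowl E | data) = 0.036338.
Averaging over the posterior, P(red next | data) = (3/4)(0.13797) + (2/3)(0.24528) + (8/11)(0.10946) + (3/5)(0.47094) + (8/9)(0.036338) = 0.66148.

0.6615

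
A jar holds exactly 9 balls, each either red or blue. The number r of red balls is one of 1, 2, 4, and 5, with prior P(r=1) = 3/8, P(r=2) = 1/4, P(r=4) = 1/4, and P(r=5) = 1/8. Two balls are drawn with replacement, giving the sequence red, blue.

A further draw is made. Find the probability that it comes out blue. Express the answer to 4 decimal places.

0.6627

For each hypothesis, P(data | H) works out to: P(data | r = 1) = (1/9)(8/9) = 8/81; P(data | r = 2) = (2/9)(7/9) = 14/81; P(data | r = 4) = (4/9)(5/9) = 20/81; P(data | r = 5) = (5/9)(4/9) = 20/81.
The prior-weighted likelihoods are 3/8 · 8/81 = 1/27, 1/4 · 14/81 = 7/162, 1/4 · 20/81 = 5/81, 1/8 · 20/81 = 5/162; these sum to 14/81.
Dividing through by the total gives posterior P(r = 1 | data) = 3/14, P(r = 2 | data) = 1/4, P(r = 4 | data) = 5/14, P(r = 5 | data) = 5/28.
Averaging over the posterior, P(blue next | data) = (8/9)(3/14) + (7/9)(1/4) + (5/9)(5/14) + (4/9)(5/28) = 167/252.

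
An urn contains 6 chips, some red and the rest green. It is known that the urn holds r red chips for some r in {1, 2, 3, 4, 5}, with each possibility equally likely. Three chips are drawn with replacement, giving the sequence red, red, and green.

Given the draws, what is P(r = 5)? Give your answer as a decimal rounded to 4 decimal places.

0.2381

Under each hypothesis, the probability of the observed sequence is: P(data | r = 1) = (1/6)(1/6)(5/6) = 5/216; P(data | r = 2) = (2/6)(2/6)(4/6) = 2/27; P(data | r = 3) = (3/6)(3/6)(3/6) = 1/8; P(data | r = 4) = (4/6)(4/6)(2/6) = 4/27; P(data | r = 5) = (5/6)(5/6)(1/6) = 25/216.
Weighting by the prior gives 1/5 · 5/216 = 1/216, 1/5 · 2/27 = 2/135, 1/5 · 1/8 = 1/40, 1/5 · 4/27 = 4/135, 1/5 · 25/216 = 5/216; summing to 7/72.
Therefore the posterior P(r = 5 | data) = (5/216) / (7/72) = 5/21.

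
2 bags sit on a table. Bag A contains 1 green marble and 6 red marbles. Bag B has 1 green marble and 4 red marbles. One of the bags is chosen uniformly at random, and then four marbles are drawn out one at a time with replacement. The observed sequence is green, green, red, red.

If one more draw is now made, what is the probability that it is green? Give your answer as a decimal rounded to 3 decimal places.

The likelihood of the observed sequence under each hypothesis: P(data | bag A) = (1/7)(1/7)(6/7)(6/7) = 0.014994; P(data | bag B) = (1/5)(1/5)(4/5)(4/5) = 0.0256.
Weighting by the prior gives 1/2 · 0.014994 = 0.0074969, 1/2 · 0.0256 = 0.0128; these sum to 0.020297.
Normalising, the posterior is P(bag A | data) = 0.36936, P(bag B | data) = 0.63064.
Averaging over the posterior, P(green next | data) = (1/7)(0.36936) + (1/5)(0.63064) = 0.17889.

0.179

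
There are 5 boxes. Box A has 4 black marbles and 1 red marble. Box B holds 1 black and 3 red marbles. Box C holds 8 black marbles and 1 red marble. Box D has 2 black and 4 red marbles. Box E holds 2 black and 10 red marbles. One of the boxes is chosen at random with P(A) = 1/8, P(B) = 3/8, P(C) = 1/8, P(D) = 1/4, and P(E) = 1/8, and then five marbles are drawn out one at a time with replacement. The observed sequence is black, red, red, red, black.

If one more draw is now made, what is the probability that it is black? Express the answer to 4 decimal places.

The likelihood of the observed sequence under each hypothesis: P(data | box A) = (4/5)(1/5)(1/5)(1/5)(4/5) = 0.00512; P(data | box B) = (1/4)(3/4)(3/4)(3/4)(1/4) = 0.026367; P(data | box C) = (8/9)(1/9)(1/9)(1/9)(8/9) = 0.0010838; P(data | box D) = (2/6)(4/6)(4/6)(4/6)(2/6) = 0.032922; P(data | box E) = (2/12)(10/12)(10/12)(10/12)(2/12) = 0.016075.
The prior-weighted likelihoods are 1/8 · 0.00512 = 0.00064, 3/8 · 0.026367 = 0.0098877, 1/8 · 0.0010838 = 0.00013548, 1/4 · 0.032922 = 0.0082305, 1/8 · 0.016075 = 0.0020094; with total 0.020903.
Dividing through by the total gives posterior P(box A | data) = 0.030618, P(box B | data) = 0.47303, P(box C | data) = 0.0064814, P(box D | data) = 0.39374, P(box E | data) = 0.096129.
Averaging over the posterior, P(black next | data) = (4/5)(0.030618) + (1/4)(0.47303) + (8/9)(0.0064814) + (1/3)(0.39374) + (1/6)(0.096129) = 0.29578.

0.2958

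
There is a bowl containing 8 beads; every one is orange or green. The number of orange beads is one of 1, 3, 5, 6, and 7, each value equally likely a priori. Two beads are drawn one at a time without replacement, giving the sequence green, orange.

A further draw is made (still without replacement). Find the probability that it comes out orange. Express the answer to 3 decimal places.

0.571

The likelihood of the observed sequence under each hypothesis: P(data | r = 1) = (7/8)(1/7) = 1/8; P(data | r = 3) = (5/8)(3/7) = 15/56; P(data | r = 5) = (3/8)(5/7) = 15/56; P(data | r = 6) = (2/8)(6/7) = 3/14; P(data | r = 7) = (1/8)(7/7) = 1/8.
Multiplying each by its prior: 1/5 · 1/8 = 1/40, 1/5 · 15/56 = 3/56, 1/5 · 15/56 = 3/56, 1/5 · 3/14 = 3/70, 1/5 · 1/8 = 1/40; with total 1/5.
Normalising, the posterior is P(r = 1 | data) = 1/8, P(r = 3 | data) = 15/56, P(r = 5 | data) = 15/56, P(r = 6 | data) = 3/14, P(r = 7 | data) = 1/8.
Averaging over the posterior, P(orange next | data) = (0)(1/8) + (1/3)(15/56) + (2/3)(15/56) + (5/6)(3/14) + (1)(1/8) = 4/7.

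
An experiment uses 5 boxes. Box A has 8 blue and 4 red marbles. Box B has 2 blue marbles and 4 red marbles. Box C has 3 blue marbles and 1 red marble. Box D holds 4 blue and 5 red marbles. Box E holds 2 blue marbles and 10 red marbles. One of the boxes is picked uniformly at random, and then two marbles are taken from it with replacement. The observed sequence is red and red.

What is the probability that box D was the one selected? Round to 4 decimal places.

0.1904

Compute the likelihood of the observed sequence for each case: P(data | box A) = (4/12)(4/12) = 0.11111; P(data | box B) = (4/6)(4/6) = 0.44444; P(data | box C) = (1/4)(1/4) = 0.0625; P(data | box D) = (5/9)(5/9) = 0.30864; P(data | box E) = (10/12)(10/12) = 0.69444.
Multiplying each by its prior: 1/5 · 0.11111 = 0.022222, 1/5 · 0.44444 = 0.088889, 1/5 · 0.0625 = 0.0125, 1/5 · 0.30864 = 0.061728, 1/5 · 0.69444 = 0.13889; these sum to 0.32423.
Hence P(box D | data) = (0.061728) / (0.32423) = 0.19039.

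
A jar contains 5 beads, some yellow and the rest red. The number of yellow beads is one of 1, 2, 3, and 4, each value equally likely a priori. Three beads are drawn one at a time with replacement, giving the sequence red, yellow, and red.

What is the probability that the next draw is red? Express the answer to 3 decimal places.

For each hypothesis, P(data | H) works out to: P(data | r = 1) = (4/5)(1/5)(4/5) = 16/125; P(data | r = 2) = (3/5)(2/5)(3/5) = 18/125; P(data | r = 3) = (2/5)(3/5)(2/5) = 12/125; P(data | r = 4) = (1/5)(4/5)(1/5) = 4/125.
Multiplying each by its prior: 1/4 · 16/125 = 4/125, 1/4 · 18/125 = 9/250, 1/4 · 12/125 = 3/125, 1/4 · 4/125 = 1/125; with total 1/10.
The posterior is then P(r = 1 | data) = 8/25, P(r = 2 | data) = 9/25, P(r = 3 | data) = 6/25, P(r = 4 | data) = 2/25.
The predictive probability is P(red next | data) = (4/5)(8/25) + (3/5)(9/25) + (2/5)(6/25) + (1/5)(2/25) = 73/125.

0.584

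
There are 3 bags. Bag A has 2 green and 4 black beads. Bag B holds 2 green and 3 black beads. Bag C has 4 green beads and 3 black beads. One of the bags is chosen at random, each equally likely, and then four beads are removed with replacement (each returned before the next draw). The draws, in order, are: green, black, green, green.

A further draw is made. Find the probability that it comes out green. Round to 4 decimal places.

0.4843

Under each hypothesis, the probability of the observed sequence is: P(data | bag A) = (2/6)(4/6)(2/6)(2/6) = 0.024691; P(data | bag B) = (2/5)(3/5)(2/5)(2/5) = 0.0384; P(data | bag C) = (4/7)(3/7)(4/7)(4/7) = 0.079967.
The prior-weighted likelihoods are 1/3 · 0.024691 = 0.0082305, 1/3 · 0.0384 = 0.0128, 1/3 · 0.079967 = 0.026656; these sum to 0.047686.
The posterior is then P(bag A | data) = 0.1726, P(bag B | data) = 0.26842, P(bag C | data) = 0.55898.
So P(green next | data) = Σ P(green next | H) P(H | data) = (1/3)(0.1726) + (2/5)(0.26842) + (4/7)(0.55898) = 0.48432.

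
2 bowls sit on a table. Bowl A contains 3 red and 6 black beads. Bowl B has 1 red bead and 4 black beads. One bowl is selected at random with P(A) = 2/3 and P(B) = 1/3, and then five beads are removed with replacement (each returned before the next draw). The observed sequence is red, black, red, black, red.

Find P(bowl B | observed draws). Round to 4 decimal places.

Under each hypothesis, the probability of the observed sequence is: P(data | bowl A) = (3/9)(6/9)(3/9)(6/9)(3/9) = 0.016461; P(data | bowl B) = (1/5)(4/5)(1/5)(4/5)(1/5) = 0.00512.
Multiplying each by its prior: 2/3 · 0.016461 = 0.010974, 1/3 · 0.00512 = 0.0017067; these sum to 0.012681.
Hence P(bowl B | data) = (0.0017067) / (0.012681) = 0.13459.

0.1346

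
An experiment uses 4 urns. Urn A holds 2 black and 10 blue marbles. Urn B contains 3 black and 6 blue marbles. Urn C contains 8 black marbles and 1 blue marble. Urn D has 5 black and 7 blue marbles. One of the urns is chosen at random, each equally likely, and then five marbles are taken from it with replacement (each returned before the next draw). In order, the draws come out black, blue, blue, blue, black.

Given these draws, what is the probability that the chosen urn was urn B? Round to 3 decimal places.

0.389

The likelihood of the observed sequence under each hypothesis: P(data | urn A) = (2/12)(10/12)(10/12)(10/12)(2/12) = 0.016075; P(data | urn B) = (3/9)(6/9)(6/9)(6/9)(3/9) = 0.032922; P(data | urn C) = (8/9)(1/9)(1/9)(1/9)(8/9) = 0.0010838; P(data | urn D) = (5/12)(7/12)(7/12)(7/12)(5/12) = 0.034461.
Multiplying each by its prior: 1/4 · 0.016075 = 0.0040188, 1/4 · 0.032922 = 0.0082305, 1/4 · 0.0010838 = 0.00027096, 1/4 · 0.034461 = 0.0086153; summing to 0.021135.
Hence P(urn B | data) = (0.0082305) / (0.021135) = 0.38941.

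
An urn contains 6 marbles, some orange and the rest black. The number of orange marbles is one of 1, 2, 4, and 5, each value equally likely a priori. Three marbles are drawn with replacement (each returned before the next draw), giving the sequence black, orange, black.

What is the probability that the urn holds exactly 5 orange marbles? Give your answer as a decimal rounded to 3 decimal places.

Under each hypothesis, the probability of the observed sequence is: P(data | r = 1) = (5/6)(1/6)(5/6) = 25/216; P(data | r = 2) = (4/6)(2/6)(4/6) = 4/27; P(data | r = 4) = (2/6)(4/6)(2/6) = 2/27; P(data | r = 5) = (1/6)(5/6)(1/6) = 5/216.
Weighting by the prior gives 1/4 · 25/216 = 25/864, 1/4 · 4/27 = 1/27, 1/4 · 2/27 = 1/54, 1/4 · 5/216 = 5/864; these sum to 13/144.
So P(r = 5 | data) = (5/864) / (13/144) = 5/78.

0.064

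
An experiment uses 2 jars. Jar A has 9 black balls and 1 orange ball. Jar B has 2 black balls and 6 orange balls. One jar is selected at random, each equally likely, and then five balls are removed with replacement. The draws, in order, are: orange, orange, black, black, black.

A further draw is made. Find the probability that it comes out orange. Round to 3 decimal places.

0.455

Under each hypothesis, the probability of the observed sequence is: P(data | jar A) = (1/10)(1/10)(9/10)(9/10)(9/10) = 0.00729; P(data | jar B) = (6/8)(6/8)(2/8)(2/8)(2/8) = 0.0087891.
The prior-weighted likelihoods are 1/2 · 0.00729 = 0.003645, 1/2 · 0.0087891 = 0.0043945; summing to 0.0080395.
The posterior is then P(jar A | data) = 0.45338, P(jar B | data) = 0.54662.
So P(orange next | data) = Σ P(orange next | H) P(H | data) = (1/10)(0.45338) + (3/4)(0.54662) = 0.4553.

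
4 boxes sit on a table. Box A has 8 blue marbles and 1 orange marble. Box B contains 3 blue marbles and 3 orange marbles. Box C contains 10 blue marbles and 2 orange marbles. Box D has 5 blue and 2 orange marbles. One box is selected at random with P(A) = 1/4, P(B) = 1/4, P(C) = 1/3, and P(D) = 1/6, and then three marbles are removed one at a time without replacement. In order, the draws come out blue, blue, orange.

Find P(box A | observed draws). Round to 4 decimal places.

0.1950

Compute the likelihood of the observed sequence for each case: P(data | box A) = (8/9)(7/8)(1/7) = 0.11111; P(data | box B) = (3/6)(2/5)(3/4) = 0.15; P(data | box C) = (10/12)(9/11)(2/10) = 0.13636; P(data | box D) = (5/7)(4/6)(2/5) = 0.19048.
Weighting by the prior gives 1/4 · 0.11111 = 0.027778, 1/4 · 0.15 = 0.0375, 1/3 · 0.13636 = 0.045455, 1/6 · 0.19048 = 0.031746; with total 0.14248.
So P(box A | data) = (0.027778) / (0.14248) = 0.19496.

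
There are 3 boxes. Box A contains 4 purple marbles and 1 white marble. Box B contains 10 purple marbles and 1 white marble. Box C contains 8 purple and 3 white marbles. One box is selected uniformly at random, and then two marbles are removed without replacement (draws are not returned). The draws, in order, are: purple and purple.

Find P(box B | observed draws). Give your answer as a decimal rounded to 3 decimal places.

0.425

The likelihood of the observed sequence under each hypothesis: P(data | box A) = (4/5)(3/4) = 3/5; P(data | box B) = (10/11)(9/10) = 9/11; P(data | box C) = (8/11)(7/10) = 28/55.
Weighting by the prior gives 1/3 · 3/5 = 1/5, 1/3 · 9/11 = 3/11, 1/3 · 28/55 = 28/165; with total 106/165.
So P(box B | data) = (3/11) / (106/165) = 45/106.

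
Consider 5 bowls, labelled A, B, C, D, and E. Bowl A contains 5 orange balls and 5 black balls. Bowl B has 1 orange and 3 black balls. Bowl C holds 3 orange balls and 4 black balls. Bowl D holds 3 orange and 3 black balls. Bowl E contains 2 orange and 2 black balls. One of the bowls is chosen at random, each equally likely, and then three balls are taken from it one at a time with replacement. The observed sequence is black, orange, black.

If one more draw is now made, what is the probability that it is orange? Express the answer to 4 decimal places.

0.4311

Under each hypothesis, the probability of the observed sequence is: P(data | bowl A) = (5/10)(5/10)(5/10) = 0.125; P(data | bowl B) = (3/4)(1/4)(3/4) = 0.14062; P(data | bowl C) = (4/7)(3/7)(4/7) = 0.13994; P(data | bowl D) = (3/6)(3/6)(3/6) = 0.125; P(data | bowl E) = (2/4)(2/4)(2/4) = 0.125.
The prior-weighted likelihoods are 1/5 · 0.125 = 0.025, 1/5 · 0.14062 = 0.028125, 1/5 · 0.13994 = 0.027988, 1/5 · 0.125 = 0.025, 1/5 · 0.125 = 0.025; with total 0.13111.
The posterior is then P(bowl A | data) = 0.19067, P(bowl B | data) = 0.21451, P(bowl C | data) = 0.21347, P(bowl D | data) = 0.19067, P(bowl E | data) = 0.19067.
Averaging over the posterior, P(orange next | data) = (1/2)(0.19067) + (1/4)(0.21451) + (3/7)(0.21347) + (1/2)(0.19067) + (1/2)(0.19067) = 0.43113.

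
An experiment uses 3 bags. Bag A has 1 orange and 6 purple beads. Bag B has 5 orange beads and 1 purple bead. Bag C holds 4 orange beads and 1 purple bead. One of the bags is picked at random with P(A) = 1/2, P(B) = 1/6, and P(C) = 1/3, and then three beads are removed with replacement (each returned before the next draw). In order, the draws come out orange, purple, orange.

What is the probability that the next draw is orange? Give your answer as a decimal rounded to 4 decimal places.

0.7278

For each hypothesis, P(data | H) works out to: P(data | bag A) = (1/7)(6/7)(1/7) = 0.017493; P(data | bag B) = (5/6)(1/6)(5/6) = 0.11574; P(data | bag C) = (4/5)(1/5)(4/5) = 0.128.
The prior-weighted likelihoods are 1/2 · 0.017493 = 0.0087464, 1/6 · 0.11574 = 0.01929, 1/3 · 0.128 = 0.042667; summing to 0.070703.
The posterior is then P(bag A | data) = 0.12371, P(bag B | data) = 0.27283, P(bag C | data) = 0.60346.
So P(orange next | data) = Σ P(orange next | H) P(H | data) = (1/7)(0.12371) + (5/6)(0.27283) + (4/5)(0.60346) = 0.7278.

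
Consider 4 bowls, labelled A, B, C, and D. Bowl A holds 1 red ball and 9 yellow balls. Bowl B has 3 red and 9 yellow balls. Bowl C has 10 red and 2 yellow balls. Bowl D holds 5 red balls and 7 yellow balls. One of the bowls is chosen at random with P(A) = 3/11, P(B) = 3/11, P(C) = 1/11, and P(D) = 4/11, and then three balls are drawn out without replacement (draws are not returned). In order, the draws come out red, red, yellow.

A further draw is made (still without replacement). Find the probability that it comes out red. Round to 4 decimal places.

The likelihood of the observed sequence under each hypothesis: P(data | bowl A) = (1/10)(0/9) = 0; P(data | bowl B) = (3/12)(2/11)(9/10) = 0.040909; P(data | bowl C) = (10/12)(9/11)(2/10) = 0.13636; P(data | bowl D) = (5/12)(4/11)(7/10) = 0.10606.
Multiplying each by its prior: 3/11 · 0 = 0, 3/11 · 0.040909 = 0.011157, 1/11 · 0.13636 = 0.012397, 4/11 · 0.10606 = 0.038567; with total 0.062121.
The posterior is then P(bowl A | data) = 0, P(bowl B | data) = 0.1796, P(bowl C | data) = 0.19956, P(bowl D | data) = 0.62084.
So P(red next | data) = Σ P(red next | H) P(H | data) = (1/9)(0.1796) + (8/9)(0.19956) + (1/3)(0.62084) = 0.40429.

0.4043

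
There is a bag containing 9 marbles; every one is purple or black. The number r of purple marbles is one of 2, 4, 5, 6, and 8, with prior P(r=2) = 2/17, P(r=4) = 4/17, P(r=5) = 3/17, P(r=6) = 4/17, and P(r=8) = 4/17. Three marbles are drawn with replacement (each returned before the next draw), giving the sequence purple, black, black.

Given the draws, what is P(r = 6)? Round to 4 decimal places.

0.1993

The likelihood of the observed sequence under each hypothesis: P(data | r = 2) = (2/9)(7/9)(7/9) = 0.13443; P(data | r = 4) = (4/9)(5/9)(5/9) = 0.13717; P(data | r = 5) = (5/9)(4/9)(4/9) = 0.10974; P(data | r = 6) = (6/9)(3/9)(3/9) = 0.074074; P(data | r = 8) = (8/9)(1/9)(1/9) = 0.010974.
Weighting by the prior gives 2/17 · 0.13443 = 0.015815, 4/17 · 0.13717 = 0.032276, 3/17 · 0.10974 = 0.019366, 4/17 · 0.074074 = 0.017429, 4/17 · 0.010974 = 0.0025821; with total 0.087469.
So P(r = 6 | data) = (0.017429) / (0.087469) = 0.19926.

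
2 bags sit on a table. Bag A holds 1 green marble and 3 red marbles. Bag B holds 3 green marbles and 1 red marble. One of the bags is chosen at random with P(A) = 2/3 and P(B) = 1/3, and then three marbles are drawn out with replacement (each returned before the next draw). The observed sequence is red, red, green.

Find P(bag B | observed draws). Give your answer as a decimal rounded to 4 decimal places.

0.1429

Under each hypothesis, the probability of the observed sequence is: P(data | bag A) = (3/4)(3/4)(1/4) = 9/64; P(data | bag B) = (1/4)(1/4)(3/4) = 3/64.
Multiplying each by its prior: 2/3 · 9/64 = 3/32, 1/3 · 3/64 = 1/64; summing to 7/64.
Therefore the posterior P(bag B | data) = (1/64) / (7/64) = 1/7.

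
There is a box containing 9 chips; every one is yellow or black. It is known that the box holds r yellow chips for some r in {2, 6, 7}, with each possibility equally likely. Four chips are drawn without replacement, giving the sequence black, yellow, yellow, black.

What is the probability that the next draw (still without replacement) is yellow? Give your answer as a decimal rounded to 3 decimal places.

The likelihood of the observed sequence under each hypothesis: P(data | r = 2) = (7/9)(2/8)(1/7)(6/6) = 1/36; P(data | r = 6) = (3/9)(6/8)(5/7)(2/6) = 5/84; P(data | r = 7) = (2/9)(7/8)(6/7)(1/6) = 1/36.
The prior-weighted likelihoods are 1/3 · 1/36 = 1/108, 1/3 · 5/84 = 5/252, 1/3 · 1/36 = 1/108; summing to 29/756.
The posterior is then P(r = 2 | data) = 7/29, P(r = 6 | data) = 15/29, P(r = 7 | data) = 7/29.
The predictive probability is P(yellow next | data) = (0)(7/29) + (4/5)(15/29) + (1)(7/29) = 19/29.

0.655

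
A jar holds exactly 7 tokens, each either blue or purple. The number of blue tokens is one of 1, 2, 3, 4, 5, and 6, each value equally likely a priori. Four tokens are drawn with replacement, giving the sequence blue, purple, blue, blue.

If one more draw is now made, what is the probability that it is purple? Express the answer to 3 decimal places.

0.345

For each hypothesis, P(data | H) works out to: P(data | r = 1) = (1/7)(6/7)(1/7)(1/7) = 0.002499; P(data | r = 2) = (2/7)(5/7)(2/7)(2/7) = 0.01666; P(data | r = 3) = (3/7)(4/7)(3/7)(3/7) = 0.044981; P(data | r = 4) = (4/7)(3/7)(4/7)(4/7) = 0.079967; P(data | r = 5) = (5/7)(2/7)(5/7)(5/7) = 0.10412; P(data | r = 6) = (6/7)(1/7)(6/7)(6/7) = 0.089963.
The prior-weighted likelihoods are 1/6 · 0.002499 = 0.00041649, 1/6 · 0.01666 = 0.0027766, 1/6 · 0.044981 = 0.0074969, 1/6 · 0.079967 = 0.013328, 1/6 · 0.10412 = 0.017354, 1/6 · 0.089963 = 0.014994; summing to 0.056365.
Dividing through by the total gives posterior P(r = 1 | data) = 0.0073892, P(r = 2 | data) = 0.049261, P(r = 3 | data) = 0.133, P(r = 4 | data) = 0.23645, P(r = 5 | data) = 0.30788, P(r = 6 | data) = 0.26601.
So P(purple next | data) = Σ P(purple next | H) P(H | data) = (6/7)(0.0073892) + (5/7)(0.049261) + (4/7)(0.133) + (3/7)(0.23645) + (2/7)(0.30788) + (1/7)(0.26601) = 0.34483.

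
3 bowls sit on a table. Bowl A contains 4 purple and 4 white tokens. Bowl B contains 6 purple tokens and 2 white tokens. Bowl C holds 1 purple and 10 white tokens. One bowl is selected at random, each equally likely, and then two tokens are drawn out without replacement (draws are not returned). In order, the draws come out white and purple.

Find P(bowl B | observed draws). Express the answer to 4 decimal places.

0.3626

Under each hypothesis, the probability of the observed sequence is: P(data | bowl A) = (4/8)(4/7) = 2/7; P(data | bowl B) = (2/8)(6/7) = 3/14; P(data | bowl C) = (10/11)(1/10) = 1/11.
The prior-weighted likelihoods are 1/3 · 2/7 = 2/21, 1/3 · 3/14 = 1/14, 1/3 · 1/11 = 1/33; summing to 13/66.
Therefore the posterior P(bowl B | data) = (1/14) / (13/66) = 33/91.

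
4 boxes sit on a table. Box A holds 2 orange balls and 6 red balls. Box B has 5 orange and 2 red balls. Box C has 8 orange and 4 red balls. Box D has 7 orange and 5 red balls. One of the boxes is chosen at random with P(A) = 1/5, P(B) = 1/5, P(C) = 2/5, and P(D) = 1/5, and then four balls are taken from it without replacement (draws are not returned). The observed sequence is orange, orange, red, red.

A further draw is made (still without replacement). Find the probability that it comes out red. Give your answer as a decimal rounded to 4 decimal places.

For each hypothesis, P(data | H) works out to: P(data | box A) = (2/8)(1/7)(6/6)(5/5) = 0.035714; P(data | box B) = (5/7)(4/6)(2/5)(1/4) = 0.047619; P(data | box C) = (8/12)(7/11)(4/10)(3/9) = 0.056566; P(data | box D) = (7/12)(6/11)(5/10)(4/9) = 0.070707.
Multiplying each by its prior: 1/5 · 0.035714 = 0.0071429, 1/5 · 0.047619 = 0.0095238, 2/5 · 0.056566 = 0.022626, 1/5 · 0.070707 = 0.014141; these sum to 0.053434.
Normalising, the posterior is P(box A | data) = 0.13368, P(box B | data) = 0.17823, P(box C | data) = 0.42344, P(box D | data) = 0.26465.
The predictive probability is P(red next | data) = (1)(0.13368) + (0)(0.17823) + (1/4)(0.42344) + (3/8)(0.26465) = 0.33878.

0.3388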